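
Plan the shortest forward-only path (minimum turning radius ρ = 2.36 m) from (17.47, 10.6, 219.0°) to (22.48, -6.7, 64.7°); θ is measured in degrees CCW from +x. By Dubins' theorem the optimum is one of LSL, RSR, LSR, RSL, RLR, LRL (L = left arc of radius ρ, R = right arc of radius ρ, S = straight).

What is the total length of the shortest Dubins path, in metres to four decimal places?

22.9969 m

Let ψ = atan2(Δy, Δx) = atan2(-17.30, 5.01) = -73.8492° be the start→goal bearing.
Normalize: d = |goal − start| / ρ = 18.010833/2.36 = 7.631709, α = (θ_start − ψ) mod 360° = 292.8492° = 5.111183 rad, β = (θ_goal − ψ) mod 360° = 138.5492° = 2.418140 rad.
Common terms: sin α = -0.921530, cos α = 0.388308, sin β = 0.661976, cos β = -0.749525, cos(α−β) = -0.901077, d² = 58.242980. Work in radians in the unit-radius frame; every candidate has L = ρ·(t + p + q).
LSL: p² = 2 + d² − 2cos(α−β) + 2d(sin α − sin β) = 37.875418; p = √p² = 6.154301; φ = atan2(cos β − cos α, d + sin α − sin β) = -0.185954 rad; t = (φ − α) mod 2π = 0.986048 rad, q = (β − φ) mod 2π = 2.604094 rad → L = 2.36·(0.986048 + 6.154301 + 2.604094) = 2.36·9.744443 = 22.996886 m
RSR: p² = 2 + d² − 2cos(α−β) + 2d(sin β − sin α) = 86.214850; p = √p² = 9.285195; φ = atan2(cos α − cos β, d − sin α + sin β) = 0.122851 rad; t = (α − φ) mod 2π = 4.988332 rad, q = (φ − β) mod 2π = 3.987897 rad → L = 2.36·(4.988332 + 9.285195 + 3.987897) = 2.36·18.261424 = 43.096960 m
LSR: p² = d² − 2 + 2cos(α−β) + 2d(sin α + sin β) = 50.479151; p = √p² = 7.104868; φ = atan2(−cos α − cos β, d + sin α + sin β) − atan2(−2, p) = 0.323355 rad; t = (φ − α) mod 2π = 1.495357 rad, q = (φ − β) mod 2π = 4.188400 rad → L = 2.36·(1.495357 + 7.104868 + 4.188400) = 2.36·12.788625 = 30.181155 m
RSL: p² = d² − 2 + 2cos(α−β) − 2d(sin α + sin β) = 58.402500; p = √p² = 7.642153; φ = atan2(cos α + cos β, d − sin α − sin β) − atan2(2, p) = -0.301708 rad; t = (α − φ) mod 2π = 5.412891 rad, q = (β − φ) mod 2π = 2.719848 rad → L = 2.36·(5.412891 + 7.642153 + 2.719848) = 2.36·15.774893 = 37.228746 m
RLR: c = (6 − d² + 2cos(α−β) + 2d(sin α − sin β))/8 = -9.776856, |c| > 1 → infeasible
LRL: c = (6 − d² + 2cos(α−β) − 2d(sin α − sin β))/8 = -3.734427, |c| > 1 → infeasible
Shortest: LSL with L = 22.996886 m ≈ 22.9969 m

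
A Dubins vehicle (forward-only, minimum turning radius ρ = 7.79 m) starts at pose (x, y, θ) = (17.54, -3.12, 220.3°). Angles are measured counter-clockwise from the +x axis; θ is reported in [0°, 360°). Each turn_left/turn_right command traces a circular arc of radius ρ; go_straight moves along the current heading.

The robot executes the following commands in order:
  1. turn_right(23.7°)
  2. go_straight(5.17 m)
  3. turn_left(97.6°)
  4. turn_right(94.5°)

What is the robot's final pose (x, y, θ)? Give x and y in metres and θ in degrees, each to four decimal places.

(0.4131, -27.3071, 199.7000°)

set_pose: (x, y, θ) = (17.5400, -3.1200, 220.3000°), ρ = 7.79
turn_right(23.7°): centre at ρ to the right, rotate −23.7° → (14.7270, -4.6441, 196.6000°)
go_straight(5.17): x += 5.17·cos θ, y += 5.17·sin θ → (9.7725, -6.1212, 196.6000°)
turn_left(97.6°): centre at ρ to the left, rotate +97.6° → (4.8926, -16.7798, 294.2000°)
turn_right(94.5°): centre at ρ to the right, rotate −94.5° → (0.4131, -27.3071, 199.7000°)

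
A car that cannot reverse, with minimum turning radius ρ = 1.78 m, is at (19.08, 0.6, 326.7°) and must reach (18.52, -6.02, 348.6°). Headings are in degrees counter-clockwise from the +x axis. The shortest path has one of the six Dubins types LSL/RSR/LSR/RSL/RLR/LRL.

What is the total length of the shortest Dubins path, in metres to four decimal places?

Let ψ = atan2(Δy, Δx) = atan2(-6.62, -0.56) = -94.8353° be the start→goal bearing.
Normalize: d = |goal − start| / ρ = 6.643644/1.78 = 3.732384, α = (θ_start − ψ) mod 360° = 61.5353° = 1.073993 rad, β = (θ_goal − ψ) mod 360° = 83.4353° = 1.456220 rad.
Common terms: sin α = 0.879111, cos α = 0.476618, sin β = 0.993443, cos β = 0.114326, cos(α−β) = 0.927836, d² = 13.930691. Work in radians in the unit-radius frame; every candidate has L = ρ·(t + p + q).
LSL: p² = 2 + d² − 2cos(α−β) + 2d(sin α − sin β) = 13.221551; p = √p² = 3.636145; φ = atan2(cos β − cos α, d + sin α − sin β) = -0.099802 rad; t = (φ − α) mod 2π = 5.109390 rad, q = (β − φ) mod 2π = 1.556022 rad → L = 1.78·(5.109390 + 3.636145 + 1.556022) = 1.78·10.301557 = 18.336772 m
RSR: p² = 2 + d² − 2cos(α−β) + 2d(sin β − sin α) = 14.928485; p = √p² = 3.863740; φ = atan2(cos α − cos β, d − sin α + sin β) = 0.093905 rad; t = (α − φ) mod 2π = 0.980088 rad, q = (φ − β) mod 2π = 4.920870 rad → L = 1.78·(0.980088 + 3.863740 + 4.920870) = 1.78·9.764698 = 17.381162 m
LSR: p² = d² − 2 + 2cos(α−β) + 2d(sin α + sin β) = 27.764544; p = √p² = 5.269207; φ = atan2(−cos α − cos β, d + sin α + sin β) − atan2(−2, p) = 0.257721 rad; t = (φ − α) mod 2π = 5.466914 rad, q = (φ − β) mod 2π = 5.084686 rad → L = 1.78·(5.466914 + 5.269207 + 5.084686) = 1.78·15.820807 = 28.161037 m
RSL: p² = d² − 2 + 2cos(α−β) − 2d(sin α + sin β) = -0.191818 < 0 → infeasible
RLR: c = (6 − d² + 2cos(α−β) + 2d(sin α − sin β))/8 = -0.866061; p = 2π − arccos c = 3.665121 rad; φ = atan2(cos α − cos β, d − sin α + sin β) = 0.093905 rad; t = (α − φ + p/2) mod 2π = 2.812648 rad, q = (α − β − t + p) mod 2π = 0.470246 rad → L = 1.78·(2.812648 + 3.665121 + 0.470246) = 1.78·6.948015 = 12.367466 m
LRL: c = (6 − d² + 2cos(α−β) − 2d(sin α − sin β))/8 = -0.652694; p = 2π − arccos c = 4.001254 rad; φ = atan2(cos β − cos α, d + sin α − sin β) = -0.099802 rad; t = (φ − α + p/2) mod 2π = 0.826832 rad, q = (β − α − t + p) mod 2π = 3.556649 rad → L = 1.78·(0.826832 + 4.001254 + 3.556649) = 1.78·8.384736 = 14.924829 m
Shortest: RLR with L = 12.367466 m ≈ 12.3675 m

12.3675 m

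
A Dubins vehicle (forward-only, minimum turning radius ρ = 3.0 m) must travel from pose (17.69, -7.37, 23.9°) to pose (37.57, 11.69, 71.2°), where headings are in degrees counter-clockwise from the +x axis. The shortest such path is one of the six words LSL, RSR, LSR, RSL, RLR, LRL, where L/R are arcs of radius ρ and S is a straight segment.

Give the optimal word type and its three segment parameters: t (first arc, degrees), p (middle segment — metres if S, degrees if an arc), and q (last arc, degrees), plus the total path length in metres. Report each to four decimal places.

LSL: t = 19.5343°, p = 25.1396 m, q = 27.7657°, L = 27.6162 m

Let ψ = atan2(Δy, Δx) = atan2(19.06, 19.88) = 43.7936° be the start→goal bearing.
Normalize: d = |goal − start| / ρ = 27.540842/3.0 = 9.180281, α = (θ_start − ψ) mod 360° = 340.1064° = 5.935976 rad, β = (θ_goal − ψ) mod 360° = 27.4064° = 0.478331 rad.
Common terms: sin α = -0.340275, cos α = 0.940326, sin β = 0.460298, cos β = 0.887764, cos(α−β) = 0.678160, d² = 84.277556. Work in radians in the unit-radius frame; every candidate has L = ρ·(t + p + q).
LSL: p² = 2 + d² − 2cos(α−β) + 2d(sin α − sin β) = 70.222257; p = √p² = 8.379872; φ = atan2(cos β − cos α, d + sin α − sin β) = -0.006272 rad; t = (φ − α) mod 2π = 0.340937 rad, q = (β − φ) mod 2π = 0.484604 rad → L = 3.0·(0.340937 + 8.379872 + 0.484604) = 3.0·9.205413 = 27.616239 m
RSR: p² = 2 + d² − 2cos(α−β) + 2d(sin β − sin α) = 99.620215; p = √p² = 9.980993; φ = atan2(cos α − cos β, d − sin α + sin β) = 0.005266 rad; t = (α − φ) mod 2π = 5.930710 rad, q = (φ − β) mod 2π = 5.810120 rad → L = 3.0·(5.930710 + 9.980993 + 5.810120) = 3.0·21.721823 = 65.165468 m
LSR: p² = d² − 2 + 2cos(α−β) + 2d(sin α + sin β) = 85.837567; p = √p² = 9.264857; φ = atan2(−cos α − cos β, d + sin α + sin β) − atan2(−2, p) = 0.018519 rad; t = (φ − α) mod 2π = 0.365729 rad, q = (φ − β) mod 2π = 5.823373 rad → L = 3.0·(0.365729 + 9.264857 + 5.823373) = 3.0·15.453958 = 46.361875 m
RSL: p² = d² − 2 + 2cos(α−β) − 2d(sin α + sin β) = 81.430183; p = √p² = 9.023867; φ = atan2(cos α + cos β, d − sin α − sin β) − atan2(2, p) = -0.019012 rad; t = (α − φ) mod 2π = 5.954987 rad, q = (β − φ) mod 2π = 0.497343 rad → L = 3.0·(5.954987 + 9.023867 + 0.497343) = 3.0·15.476198 = 46.428593 m
RLR: c = (6 − d² + 2cos(α−β) + 2d(sin α − sin β))/8 = -11.452527, |c| > 1 → infeasible
LRL: c = (6 − d² + 2cos(α−β) − 2d(sin α − sin β))/8 = -7.777782, |c| > 1 → infeasible
Shortest: LSL with L = 27.616239 m ≈ 27.6162 m
Convert LSL to answer units (arcs ×180/π): t = 0.340937·180/π = 19.5343°, p = ρ·p = 3.0·8.379872 = 25.1396 m, q = 0.484604·180/π = 27.7657°, L = 27.6162 m.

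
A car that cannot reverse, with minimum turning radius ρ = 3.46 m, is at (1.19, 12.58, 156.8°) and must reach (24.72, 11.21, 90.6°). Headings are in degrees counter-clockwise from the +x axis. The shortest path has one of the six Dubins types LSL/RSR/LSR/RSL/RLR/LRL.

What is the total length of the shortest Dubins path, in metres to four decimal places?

37.1220 m

Let ψ = atan2(Δy, Δx) = atan2(-1.37, 23.53) = -3.3322° be the start→goal bearing.
Normalize: d = |goal − start| / ρ = 23.569849/3.46 = 6.812095, α = (θ_start − ψ) mod 360° = 160.1322° = 2.794834 rad, β = (θ_goal − ψ) mod 360° = 93.9322° = 1.639426 rad.
Common terms: sin α = 0.339851, cos α = -0.940479, sin β = 0.997646, cos β = -0.068576, cos(α−β) = 0.403545, d² = 46.404641. Work in radians in the unit-radius frame; every candidate has L = ρ·(t + p + q).
LSL: p² = 2 + d² − 2cos(α−β) + 2d(sin α − sin β) = 38.635628; p = √p² = 6.215756; φ = atan2(cos β − cos α, d + sin α − sin β) = 0.140737 rad; t = (φ − α) mod 2π = 3.629088 rad, q = (β − φ) mod 2π = 1.498689 rad → L = 3.46·(3.629088 + 6.215756 + 1.498689) = 3.46·11.343534 = 39.248627 m
RSR: p² = 2 + d² − 2cos(α−β) + 2d(sin β − sin α) = 56.559473; p = √p² = 7.520603; φ = atan2(cos α − cos β, d − sin α + sin β) = -0.116197 rad; t = (α − φ) mod 2π = 2.911031 rad, q = (φ − β) mod 2π = 4.527563 rad → L = 3.46·(2.911031 + 7.520603 + 4.527563) = 3.46·14.959196 = 51.758820 m
LSR: p² = d² − 2 + 2cos(α−β) + 2d(sin α + sin β) = 63.434044; p = √p² = 7.964549; φ = atan2(−cos α − cos β, d + sin α + sin β) − atan2(−2, p) = 0.369215 rad; t = (φ − α) mod 2π = 3.857567 rad, q = (φ − β) mod 2π = 5.012975 rad → L = 3.46·(3.857567 + 7.964549 + 5.012975) = 3.46·16.835090 = 58.249412 m
RSL: p² = d² − 2 + 2cos(α−β) − 2d(sin α + sin β) = 26.989419; p = √p² = 5.195134; φ = atan2(cos α + cos β, d − sin α − sin β) − atan2(2, p) = -0.549758 rad; t = (α − φ) mod 2π = 3.344592 rad, q = (β − φ) mod 2π = 2.189184 rad → L = 3.46·(3.344592 + 5.195134 + 2.189184) = 3.46·10.728910 = 37.122029 m
RLR: c = (6 − d² + 2cos(α−β) + 2d(sin α − sin β))/8 = -6.069934, |c| > 1 → infeasible
LRL: c = (6 − d² + 2cos(α−β) − 2d(sin α − sin β))/8 = -3.829453, |c| > 1 → infeasible
Shortest: RSL with L = 37.122029 m ≈ 37.1220 m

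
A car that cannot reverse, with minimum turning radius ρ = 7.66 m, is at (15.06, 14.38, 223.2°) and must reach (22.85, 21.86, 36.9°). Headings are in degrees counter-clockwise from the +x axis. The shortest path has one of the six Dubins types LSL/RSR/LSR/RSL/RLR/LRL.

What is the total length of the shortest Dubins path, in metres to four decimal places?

Let ψ = atan2(Δy, Δx) = atan2(7.48, 7.79) = 43.8370° be the start→goal bearing.
Normalize: d = |goal − start| / ρ = 10.799745/7.66 = 1.409888, α = (θ_start − ψ) mod 360° = 179.3630° = 3.130475 rad, β = (θ_goal − ψ) mod 360° = 353.0630° = 6.162112 rad.
Common terms: sin α = 0.011117, cos α = -0.999938, sin β = -0.120778, cos β = 0.992680, cos(α−β) = -0.993961, d² = 1.987785. Work in radians in the unit-radius frame; every candidate has L = ρ·(t + p + q).
LSL: p² = 2 + d² − 2cos(α−β) + 2d(sin α − sin β) = 6.347621; p = √p² = 2.519449; φ = atan2(cos β − cos α, d + sin α − sin β) = 0.912269 rad; t = (φ − α) mod 2π = 4.064979 rad, q = (β − φ) mod 2π = 5.249843 rad → L = 7.66·(4.064979 + 2.519449 + 5.249843) = 7.66·11.834271 = 90.650515 m
RSR: p² = 2 + d² − 2cos(α−β) + 2d(sin β − sin α) = 5.603793; p = √p² = 2.367233; φ = atan2(cos α − cos β, d − sin α + sin β) = -1.000516 rad; t = (α − φ) mod 2π = 4.130991 rad, q = (φ − β) mod 2π = 5.403743 rad → L = 7.66·(4.130991 + 2.367233 + 5.403743) = 7.66·11.901967 = 91.169067 m
LSR: p² = d² − 2 + 2cos(α−β) + 2d(sin α + sin β) = -2.309354 < 0 → infeasible
RSL: p² = d² − 2 + 2cos(α−β) − 2d(sin α + sin β) = -1.690919 < 0 → infeasible
RLR: c = (6 − d² + 2cos(α−β) + 2d(sin α − sin β))/8 = 0.299526; p = 2π − arccos c = 5.016585 rad; φ = atan2(cos α − cos β, d − sin α + sin β) = -1.000516 rad; t = (α − φ + p/2) mod 2π = 0.356098 rad, q = (α − β − t + p) mod 2π = 1.628850 rad → L = 7.66·(0.356098 + 5.016585 + 1.628850) = 7.66·7.001532 = 53.631738 m
LRL: c = (6 − d² + 2cos(α−β) − 2d(sin α − sin β))/8 = 0.206547; p = 2π − arccos c = 4.920434 rad; φ = atan2(cos β − cos α, d + sin α − sin β) = 0.912269 rad; t = (φ − α + p/2) mod 2π = 0.242011 rad, q = (β − α − t + p) mod 2π = 1.426875 rad → L = 7.66·(0.242011 + 4.920434 + 1.426875) = 7.66·6.589319 = 50.474186 m
Shortest: LRL with L = 50.474186 m ≈ 50.4742 m

50.4742 m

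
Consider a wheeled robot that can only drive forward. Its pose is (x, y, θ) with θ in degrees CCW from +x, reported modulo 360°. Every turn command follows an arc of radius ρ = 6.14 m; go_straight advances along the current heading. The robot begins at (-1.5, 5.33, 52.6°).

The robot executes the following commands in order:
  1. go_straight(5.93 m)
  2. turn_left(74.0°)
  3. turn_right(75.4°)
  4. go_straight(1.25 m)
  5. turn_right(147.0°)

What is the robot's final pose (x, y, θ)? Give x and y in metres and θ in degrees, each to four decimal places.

(13.9745, 21.4455, 264.2000°)

set_pose: (x, y, θ) = (-1.5000, 5.3300, 52.6000°), ρ = 6.14
go_straight(5.93): x += 5.93·cos θ, y += 5.93·sin θ → (2.1017, 10.0409, 52.6000°)
turn_left(74.0°): centre at ρ to the left, rotate +74.0° → (2.1533, 17.4310, 126.6000°)
turn_right(75.4°): centre at ρ to the right, rotate −75.4° → (2.2975, 24.9392, 51.2000°)
go_straight(1.25): x += 1.25·cos θ, y += 1.25·sin θ → (3.0808, 25.9133, 51.2000°)
turn_right(147.0°): centre at ρ to the right, rotate −147.0° → (13.9745, 21.4455, -95.8000° ≡ 264.2000°)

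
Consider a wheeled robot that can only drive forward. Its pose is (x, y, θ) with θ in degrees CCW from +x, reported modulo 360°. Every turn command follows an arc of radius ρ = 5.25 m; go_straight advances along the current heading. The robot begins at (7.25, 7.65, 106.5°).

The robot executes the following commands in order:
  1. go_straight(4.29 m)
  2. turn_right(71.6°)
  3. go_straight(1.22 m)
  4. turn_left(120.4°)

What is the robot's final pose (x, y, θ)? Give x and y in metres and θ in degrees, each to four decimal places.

(8.2522, 27.3337, 155.3000°)

set_pose: (x, y, θ) = (7.2500, 7.6500, 106.5000°), ρ = 5.25
go_straight(4.29): x += 4.29·cos θ, y += 4.29·sin θ → (6.0316, 11.7633, 106.5000°)
turn_right(71.6°): centre at ρ to the right, rotate −71.6° → (8.0616, 17.5602, 34.9000°)
go_straight(1.22): x += 1.22·cos θ, y += 1.22·sin θ → (9.0622, 18.2582, 34.9000°)
turn_left(120.4°): centre at ρ to the left, rotate +120.4° → (8.2522, 27.3337, 155.3000°)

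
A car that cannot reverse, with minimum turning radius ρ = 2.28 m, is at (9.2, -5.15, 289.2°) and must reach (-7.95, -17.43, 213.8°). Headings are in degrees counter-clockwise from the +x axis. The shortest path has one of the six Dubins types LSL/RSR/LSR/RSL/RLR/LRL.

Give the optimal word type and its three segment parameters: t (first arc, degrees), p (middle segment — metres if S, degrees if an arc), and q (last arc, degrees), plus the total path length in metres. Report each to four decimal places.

Let ψ = atan2(Δy, Δx) = atan2(-12.28, -17.15) = -144.3960° be the start→goal bearing.
Normalize: d = |goal − start| / ρ = 21.093148/2.28 = 9.251381, α = (θ_start − ψ) mod 360° = 73.5960° = 1.284493 rad, β = (θ_goal − ψ) mod 360° = 358.1960° = 6.251700 rad.
Common terms: sin α = 0.959294, cos α = 0.282408, sin β = -0.031480, cos β = 0.999504, cos(α−β) = 0.252069, d² = 85.588046. Work in radians in the unit-radius frame; every candidate has L = ρ·(t + p + q).
LSL: p² = 2 + d² − 2cos(α−β) + 2d(sin α − sin β) = 105.415975; p = √p² = 10.267228; φ = atan2(cos β − cos α, d + sin α − sin β) = 0.069900 rad; t = (φ − α) mod 2π = 5.068593 rad, q = (β − φ) mod 2π = 6.181800 rad → L = 2.28·(5.068593 + 10.267228 + 6.181800) = 2.28·21.517621 = 49.060175 m
RSR: p² = 2 + d² − 2cos(α−β) + 2d(sin β − sin α) = 68.751840; p = √p² = 8.291673; φ = atan2(cos α − cos β, d − sin α + sin β) = -0.086592 rad; t = (α − φ) mod 2π = 1.371085 rad, q = (φ − β) mod 2π = 6.228079 rad → L = 2.28·(1.371085 + 8.291673 + 6.228079) = 2.28·15.890837 = 36.231107 m
LSR: p² = d² − 2 + 2cos(α−β) + 2d(sin α + sin β) = 101.259306; p = √p² = 10.062768; φ = atan2(−cos α − cos β, d + sin α + sin β) − atan2(−2, p) = 0.070921 rad; t = (φ − α) mod 2π = 5.069613 rad, q = (φ − β) mod 2π = 0.102406 rad → L = 2.28·(5.069613 + 10.062768 + 0.102406) = 2.28·15.234788 = 34.735316 m
RSL: p² = d² − 2 + 2cos(α−β) − 2d(sin α + sin β) = 66.925064; p = √p² = 8.180774; φ = atan2(cos α + cos β, d − sin α − sin β) − atan2(2, p) = -0.086963 rad; t = (α − φ) mod 2π = 1.371456 rad, q = (β − φ) mod 2π = 0.055478 rad → L = 2.28·(1.371456 + 8.180774 + 0.055478) = 2.28·9.607708 = 21.905573 m
RLR: c = (6 − d² + 2cos(α−β) + 2d(sin α − sin β))/8 = -7.593980, |c| > 1 → infeasible
LRL: c = (6 − d² + 2cos(α−β) − 2d(sin α − sin β))/8 = -12.176997, |c| > 1 → infeasible
Shortest: RSL with L = 21.905573 m ≈ 21.9056 m
Convert RSL to answer units (arcs ×180/π): t = 1.371456·180/π = 78.5786°, p = ρ·p = 2.28·8.180774 = 18.6522 m, q = 0.055478·180/π = 3.1786°, L = 21.9056 m.

RSL: t = 78.5786°, p = 18.6522 m, q = 3.1786°, L = 21.9056 m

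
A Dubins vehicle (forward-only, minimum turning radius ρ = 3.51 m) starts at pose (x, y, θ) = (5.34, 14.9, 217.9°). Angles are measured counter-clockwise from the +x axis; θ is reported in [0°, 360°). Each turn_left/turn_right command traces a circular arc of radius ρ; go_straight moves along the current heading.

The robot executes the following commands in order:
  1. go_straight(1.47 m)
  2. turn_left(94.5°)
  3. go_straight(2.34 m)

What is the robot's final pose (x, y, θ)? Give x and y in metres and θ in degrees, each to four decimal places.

(5.3221, 7.1325, 312.4000°)

set_pose: (x, y, θ) = (5.3400, 14.9000, 217.9000°), ρ = 3.51
go_straight(1.47): x += 1.47·cos θ, y += 1.47·sin θ → (4.1800, 13.9970, 217.9000°)
turn_left(94.5°): centre at ρ to the left, rotate +94.5° → (3.7442, 8.8605, 312.4000°)
go_straight(2.34): x += 2.34·cos θ, y += 2.34·sin θ → (5.3221, 7.1325, 312.4000°)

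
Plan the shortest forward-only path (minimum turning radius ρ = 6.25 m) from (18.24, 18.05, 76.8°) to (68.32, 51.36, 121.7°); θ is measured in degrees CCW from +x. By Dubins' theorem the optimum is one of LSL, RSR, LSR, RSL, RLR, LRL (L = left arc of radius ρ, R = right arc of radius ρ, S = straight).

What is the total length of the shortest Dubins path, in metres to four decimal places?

Let ψ = atan2(Δy, Δx) = atan2(33.31, 50.08) = 33.6293° be the start→goal bearing.
Normalize: d = |goal − start| / ρ = 60.146176/6.25 = 9.623388, α = (θ_start − ψ) mod 360° = 43.1707° = 0.753471 rad, β = (θ_goal − ψ) mod 360° = 88.0707° = 1.537124 rad.
Common terms: sin α = 0.684174, cos α = 0.729319, sin β = 0.999433, cos β = 0.033666, cos(α−β) = 0.708340, d² = 92.609600. Work in radians in the unit-radius frame; every candidate has L = ρ·(t + p + q).
LSL: p² = 2 + d² − 2cos(α−β) + 2d(sin α − sin β) = 87.125203; p = √p² = 9.334088; φ = atan2(cos β − cos α, d + sin α − sin β) = -0.074597 rad; t = (φ − α) mod 2π = 5.455117 rad, q = (β − φ) mod 2π = 1.611721 rad → L = 6.25·(5.455117 + 9.334088 + 1.611721) = 6.25·16.400926 = 102.505790 m
RSR: p² = 2 + d² − 2cos(α−β) + 2d(sin β − sin α) = 99.260638; p = √p² = 9.962963; φ = atan2(cos α − cos β, d − sin α + sin β) = 0.069881 rad; t = (α − φ) mod 2π = 0.683590 rad, q = (φ − β) mod 2π = 4.815942 rad → L = 6.25·(0.683590 + 9.962963 + 4.815942) = 6.25·15.462496 = 96.640599 m
LSR: p² = d² − 2 + 2cos(α−β) + 2d(sin α + sin β) = 124.430294; p = √p² = 11.154833; φ = atan2(−cos α − cos β, d + sin α + sin β) − atan2(−2, p) = 0.110033 rad; t = (φ − α) mod 2π = 5.639747 rad, q = (φ − β) mod 2π = 4.856094 rad → L = 6.25·(5.639747 + 11.154833 + 4.856094) = 6.25·21.650674 = 135.316713 m
RSL: p² = d² − 2 + 2cos(α−β) − 2d(sin α + sin β) = 59.622265; p = √p² = 7.721546; φ = atan2(cos α + cos β, d − sin α − sin β) − atan2(2, p) = -0.157643 rad; t = (α − φ) mod 2π = 0.911114 rad, q = (β − φ) mod 2π = 1.694767 rad → L = 6.25·(0.911114 + 7.721546 + 1.694767) = 6.25·10.327427 = 64.546418 m
RLR: c = (6 − d² + 2cos(α−β) + 2d(sin α − sin β))/8 = -11.407580, |c| > 1 → infeasible
LRL: c = (6 − d² + 2cos(α−β) − 2d(sin α − sin β))/8 = -9.890650, |c| > 1 → infeasible
Shortest: RSL with L = 64.546418 m ≈ 64.5464 m

64.5464 m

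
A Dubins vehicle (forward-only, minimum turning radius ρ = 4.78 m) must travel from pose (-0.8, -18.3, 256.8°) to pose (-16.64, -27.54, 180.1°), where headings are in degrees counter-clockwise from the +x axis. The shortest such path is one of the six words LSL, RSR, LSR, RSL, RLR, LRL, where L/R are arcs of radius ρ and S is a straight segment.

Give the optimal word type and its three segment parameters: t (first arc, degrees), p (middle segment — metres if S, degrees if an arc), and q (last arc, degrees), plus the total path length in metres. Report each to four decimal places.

RSR: t = 50.4228°, p = 12.4956 m, q = 26.2772°, L = 18.8944 m

Let ψ = atan2(Δy, Δx) = atan2(-9.24, -15.84) = -149.7436° be the start→goal bearing.
Normalize: d = |goal − start| / ρ = 18.338026/4.78 = 3.836407, α = (θ_start − ψ) mod 360° = 46.5436° = 0.812338 rad, β = (θ_goal − ψ) mod 360° = 329.8436° = 5.756856 rad.
Common terms: sin α = 0.725898, cos α = 0.687803, sin β = -0.502363, cos β = 0.864657, cos(α−β) = 0.230050, d² = 14.718020. Work in radians in the unit-radius frame; every candidate has L = ρ·(t + p + q).
LSL: p² = 2 + d² − 2cos(α−β) + 2d(sin α − sin β) = 25.682133; p = √p² = 5.067754; φ = atan2(cos β − cos α, d + sin α − sin β) = 0.034905 rad; t = (φ − α) mod 2π = 5.505752 rad, q = (β − φ) mod 2π = 5.721951 rad → L = 4.78·(5.505752 + 5.067754 + 5.721951) = 4.78·16.295457 = 77.892286 m
RSR: p² = 2 + d² − 2cos(α−β) + 2d(sin β − sin α) = 6.833708; p = √p² = 2.614136; φ = atan2(cos α − cos β, d − sin α + sin β) = -0.067705 rad; t = (α − φ) mod 2π = 0.880043 rad, q = (φ − β) mod 2π = 0.458624 rad → L = 4.78·(0.880043 + 2.614136 + 0.458624) = 4.78·3.952804 = 18.894402 m
LSR: p² = d² − 2 + 2cos(α−β) + 2d(sin α + sin β) = 14.893260; p = √p² = 3.859179; φ = atan2(−cos α − cos β, d + sin α + sin β) − atan2(−2, p) = 0.112908 rad; t = (φ − α) mod 2π = 5.583755 rad, q = (φ − β) mod 2π = 0.639237 rad → L = 4.78·(5.583755 + 3.859179 + 0.639237) = 4.78·10.082170 = 48.192773 m
RSL: p² = d² − 2 + 2cos(α−β) − 2d(sin α + sin β) = 11.462978; p = √p² = 3.385702; φ = atan2(cos α + cos β, d − sin α − sin β) − atan2(2, p) = -0.127721 rad; t = (α − φ) mod 2π = 0.940059 rad, q = (β − φ) mod 2π = 5.884577 rad → L = 4.78·(0.940059 + 3.385702 + 5.884577) = 4.78·10.210338 = 48.805416 m
RLR: c = (6 − d² + 2cos(α−β) + 2d(sin α − sin β))/8 = 0.145787; p = 2π − arccos c = 4.858697 rad; φ = atan2(cos α − cos β, d − sin α + sin β) = -0.067705 rad; t = (α − φ + p/2) mod 2π = 3.309392 rad, q = (α − β − t + p) mod 2π = 2.887973 rad → L = 4.78·(3.309392 + 4.858697 + 2.887973) = 4.78·11.056061 = 52.847974 m
LRL: c = (6 − d² + 2cos(α−β) − 2d(sin α − sin β))/8 = -2.210267, |c| > 1 → infeasible
Shortest: RSR with L = 18.894402 m ≈ 18.8944 m
Convert RSR to answer units (arcs ×180/π): t = 0.880043·180/π = 50.4228°, p = ρ·p = 4.78·2.614136 = 12.4956 m, q = 0.458624·180/π = 26.2772°, L = 18.8944 m.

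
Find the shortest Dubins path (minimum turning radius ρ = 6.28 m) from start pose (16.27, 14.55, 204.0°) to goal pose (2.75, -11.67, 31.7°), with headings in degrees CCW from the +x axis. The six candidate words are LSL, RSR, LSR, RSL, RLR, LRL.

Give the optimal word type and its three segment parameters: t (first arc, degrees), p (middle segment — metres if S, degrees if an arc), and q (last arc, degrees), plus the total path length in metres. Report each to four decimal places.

Let ψ = atan2(Δy, Δx) = atan2(-26.22, -13.52) = -117.2773° be the start→goal bearing.
Normalize: d = |goal − start| / ρ = 29.500488/6.28 = 4.697530, α = (θ_start − ψ) mod 360° = 321.2773° = 5.607347 rad, β = (θ_goal − ψ) mod 360° = 148.9773° = 2.600144 rad.
Common terms: sin α = -0.625552, cos α = 0.780183, sin β = 0.515378, cos β = -0.856963, cos(α−β) = -0.990983, d² = 22.066788. Work in radians in the unit-radius frame; every candidate has L = ρ·(t + p + q).
LSL: p² = 2 + d² − 2cos(α−β) + 2d(sin α − sin β) = 15.329654; p = √p² = 3.915310; φ = atan2(cos β − cos α, d + sin α − sin β) = -0.431396 rad; t = (φ − α) mod 2π = 0.244442 rad, q = (β − φ) mod 2π = 3.031541 rad → L = 6.28·(0.244442 + 3.915310 + 3.031541) = 6.28·7.191293 = 45.161322 m
RSR: p² = 2 + d² − 2cos(α−β) + 2d(sin β − sin α) = 36.767854; p = √p² = 6.063650; φ = atan2(cos α − cos β, d − sin α + sin β) = 0.273386 rad; t = (α − φ) mod 2π = 5.333961 rad, q = (φ − β) mod 2π = 3.956427 rad → L = 6.28·(5.333961 + 6.063650 + 3.956427) = 6.28·15.354038 = 96.423357 m
LSR: p² = d² − 2 + 2cos(α−β) + 2d(sin α + sin β) = 17.049728; p = √p² = 4.129132; φ = atan2(−cos α − cos β, d + sin α + sin β) − atan2(−2, p) = 0.467796 rad; t = (φ − α) mod 2π = 1.143635 rad, q = (φ − β) mod 2π = 4.150837 rad → L = 6.28·(1.143635 + 4.129132 + 4.150837) = 6.28·9.423603 = 59.180228 m
RSL: p² = d² − 2 + 2cos(α−β) − 2d(sin α + sin β) = 19.119914; p = √p² = 4.372632; φ = atan2(cos α + cos β, d − sin α − sin β) − atan2(2, p) = -0.444952 rad; t = (α − φ) mod 2π = 6.052298 rad, q = (β − φ) mod 2π = 3.045096 rad → L = 6.28·(6.052298 + 4.372632 + 3.045096) = 6.28·13.470027 = 84.591770 m
RLR: c = (6 − d² + 2cos(α−β) + 2d(sin α − sin β))/8 = -3.595982, |c| > 1 → infeasible
LRL: c = (6 − d² + 2cos(α−β) − 2d(sin α − sin β))/8 = -0.916207; p = 2π − arccos c = 3.553880 rad; φ = atan2(cos β − cos α, d + sin α − sin β) = -0.431396 rad; t = (φ − α + p/2) mod 2π = 2.021382 rad, q = (β − α − t + p) mod 2π = 4.808480 rad → L = 6.28·(2.021382 + 3.553880 + 4.808480) = 6.28·10.383742 = 65.209902 m
Shortest: LSL with L = 45.161322 m ≈ 45.1613 m
Convert LSL to answer units (arcs ×180/π): t = 0.244442·180/π = 14.0055°, p = ρ·p = 6.28·3.915310 = 24.5881 m, q = 3.031541·180/π = 173.6945°, L = 45.1613 m.

LSL: t = 14.0055°, p = 24.5881 m, q = 173.6945°, L = 45.1613 m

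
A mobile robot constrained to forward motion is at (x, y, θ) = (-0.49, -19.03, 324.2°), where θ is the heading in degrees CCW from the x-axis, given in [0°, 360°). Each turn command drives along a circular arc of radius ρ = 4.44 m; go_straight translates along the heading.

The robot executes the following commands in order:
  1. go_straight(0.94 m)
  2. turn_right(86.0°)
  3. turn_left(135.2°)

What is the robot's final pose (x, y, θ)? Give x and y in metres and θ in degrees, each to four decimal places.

(6.2512, -32.1795, 13.4000°)

set_pose: (x, y, θ) = (-0.4900, -19.0300, 324.2000°), ρ = 4.44
go_straight(0.94): x += 0.94·cos θ, y += 0.94·sin θ → (0.2724, -19.5799, 324.2000°)
turn_right(86.0°): centre at ρ to the right, rotate −86.0° → (1.4487, -25.5207, 238.2000°)
turn_left(135.2°): centre at ρ to the left, rotate +135.2° → (6.2512, -32.1795, 373.4000° ≡ 13.4000°)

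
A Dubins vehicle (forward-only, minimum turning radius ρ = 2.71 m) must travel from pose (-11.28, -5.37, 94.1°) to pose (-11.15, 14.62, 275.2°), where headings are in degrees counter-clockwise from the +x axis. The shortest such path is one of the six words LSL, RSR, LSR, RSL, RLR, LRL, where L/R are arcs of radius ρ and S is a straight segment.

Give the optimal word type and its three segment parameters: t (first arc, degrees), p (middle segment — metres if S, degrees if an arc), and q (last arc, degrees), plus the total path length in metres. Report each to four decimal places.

Let ψ = atan2(Δy, Δx) = atan2(19.99, 0.13) = 89.6274° be the start→goal bearing.
Normalize: d = |goal − start| / ρ = 19.990423/2.71 = 7.376540, α = (θ_start − ψ) mod 360° = 4.4726° = 0.078062 rad, β = (θ_goal − ψ) mod 360° = 185.5726° = 3.238853 rad.
Common terms: sin α = 0.077982, cos α = 0.996955, sin β = -0.097107, cos β = -0.995274, cos(α−β) = -0.999816, d² = 54.413339. Work in radians in the unit-radius frame; every candidate has L = ρ·(t + p + q).
LSL: p² = 2 + d² − 2cos(α−β) + 2d(sin α − sin β) = 60.996078; p = √p² = 7.809999; φ = atan2(cos β − cos α, d + sin α − sin β) = -0.257938 rad; t = (φ − α) mod 2π = 5.947186 rad, q = (β − φ) mod 2π = 3.496791 rad → L = 2.71·(5.947186 + 7.809999 + 3.496791) = 2.71·17.253975 = 46.758273 m
RSR: p² = 2 + d² − 2cos(α−β) + 2d(sin β − sin α) = 55.829862; p = √p² = 7.471938; φ = atan2(cos α − cos β, d − sin α + sin β) = 0.269893 rad; t = (α − φ) mod 2π = 6.091354 rad, q = (φ − β) mod 2π = 3.314225 rad → L = 2.71·(6.091354 + 7.471938 + 3.314225) = 2.71·16.877518 = 45.738073 m
LSR: p² = d² − 2 + 2cos(α−β) + 2d(sin α + sin β) = 50.131560; p = √p² = 7.080364; φ = atan2(−cos α − cos β, d + sin α + sin β) − atan2(−2, p) = 0.275070 rad; t = (φ − α) mod 2π = 0.197009 rad, q = (φ − β) mod 2π = 3.319403 rad → L = 2.71·(0.197009 + 7.080364 + 3.319403) = 2.71·10.596776 = 28.717263 m
RSL: p² = d² − 2 + 2cos(α−β) − 2d(sin α + sin β) = 50.695854; p = √p² = 7.120102; φ = atan2(cos α + cos β, d − sin α − sin β) − atan2(2, p) = -0.273611 rad; t = (α − φ) mod 2π = 0.351673 rad, q = (β − φ) mod 2π = 3.512464 rad → L = 2.71·(0.351673 + 7.120102 + 3.512464) = 2.71·10.984239 = 29.767287 m
RLR: c = (6 − d² + 2cos(α−β) + 2d(sin α − sin β))/8 = -5.978733, |c| > 1 → infeasible
LRL: c = (6 − d² + 2cos(α−β) − 2d(sin α − sin β))/8 = -6.624510, |c| > 1 → infeasible
Shortest: LSR with L = 28.717263 m ≈ 28.7173 m
Convert LSR to answer units (arcs ×180/π): t = 0.197009·180/π = 11.2878°, p = ρ·p = 2.71·7.080364 = 19.1878 m, q = 3.319403·180/π = 190.1878°, L = 28.7173 m.

LSR: t = 11.2878°, p = 19.1878 m, q = 190.1878°, L = 28.7173 m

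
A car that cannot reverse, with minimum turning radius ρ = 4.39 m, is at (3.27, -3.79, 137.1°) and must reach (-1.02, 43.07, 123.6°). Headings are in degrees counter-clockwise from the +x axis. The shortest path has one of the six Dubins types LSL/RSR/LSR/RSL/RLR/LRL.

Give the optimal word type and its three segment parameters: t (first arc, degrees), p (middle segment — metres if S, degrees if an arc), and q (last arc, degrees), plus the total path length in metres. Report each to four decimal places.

Let ψ = atan2(Δy, Δx) = atan2(46.86, -4.29) = 95.2308° be the start→goal bearing.
Normalize: d = |goal − start| / ρ = 47.055963/4.39 = 10.718898, α = (θ_start − ψ) mod 360° = 41.8692° = 0.730755 rad, β = (θ_goal − ψ) mod 360° = 28.3692° = 0.495136 rad.
Common terms: sin α = 0.667432, cos α = 0.744671, sin β = 0.475151, cos β = 0.879904, cos(α−β) = 0.972370, d² = 114.894781. Work in radians in the unit-radius frame; every candidate has L = ρ·(t + p + q).
LSL: p² = 2 + d² − 2cos(α−β) + 2d(sin α − sin β) = 119.072124; p = √p² = 10.912017; φ = atan2(cos β − cos α, d + sin α − sin β) = 0.012393 rad; t = (φ − α) mod 2π = 5.564823 rad, q = (β − φ) mod 2π = 0.482742 rad → L = 4.39·(5.564823 + 10.912017 + 0.482742) = 4.39·16.959583 = 74.452570 m
RSR: p² = 2 + d² − 2cos(α−β) + 2d(sin β − sin α) = 110.827958; p = √p² = 10.527486; φ = atan2(cos α − cos β, d − sin α + sin β) = -0.012846 rad; t = (α − φ) mod 2π = 0.743601 rad, q = (φ − β) mod 2π = 5.775203 rad → L = 4.39·(0.743601 + 10.527486 + 5.775203) = 4.39·17.046291 = 74.833216 m
LSR: p² = d² − 2 + 2cos(α−β) + 2d(sin α + sin β) = 139.333991; p = √p² = 11.803982; φ = atan2(−cos α − cos β, d + sin α + sin β) − atan2(−2, p) = 0.031725 rad; t = (φ − α) mod 2π = 5.584155 rad, q = (φ − β) mod 2π = 5.819775 rad → L = 4.39·(5.584155 + 11.803982 + 5.819775) = 4.39·23.207912 = 101.882732 m
RSL: p² = d² − 2 + 2cos(α−β) − 2d(sin α + sin β) = 90.345049; p = √p² = 9.505001; φ = atan2(cos α + cos β, d − sin α − sin β) − atan2(2, p) = -0.039345 rad; t = (α − φ) mod 2π = 0.770100 rad, q = (β − φ) mod 2π = 0.534481 rad → L = 4.39·(0.770100 + 9.505001 + 0.534481) = 4.39·10.809582 = 47.454066 m
RLR: c = (6 − d² + 2cos(α−β) + 2d(sin α − sin β))/8 = -12.853495, |c| > 1 → infeasible
LRL: c = (6 − d² + 2cos(α−β) − 2d(sin α − sin β))/8 = -13.884015, |c| > 1 → infeasible
Shortest: RSL with L = 47.454066 m ≈ 47.4541 m
Convert RSL to answer units (arcs ×180/π): t = 0.770100·180/π = 44.1235°, p = ρ·p = 4.39·9.505001 = 41.7270 m, q = 0.534481·180/π = 30.6235°, L = 47.4541 m.

RSL: t = 44.1235°, p = 41.7270 m, q = 30.6235°, L = 47.4541 m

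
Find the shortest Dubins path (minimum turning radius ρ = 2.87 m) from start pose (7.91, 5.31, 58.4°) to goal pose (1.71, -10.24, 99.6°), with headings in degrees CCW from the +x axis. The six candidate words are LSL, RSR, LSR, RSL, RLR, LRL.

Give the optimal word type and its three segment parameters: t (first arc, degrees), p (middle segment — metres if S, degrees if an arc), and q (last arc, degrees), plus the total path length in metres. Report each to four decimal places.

Let ψ = atan2(Δy, Δx) = atan2(-15.55, -6.20) = -111.7379° be the start→goal bearing.
Normalize: d = |goal − start| / ρ = 16.740445/2.87 = 5.832908, α = (θ_start − ψ) mod 360° = 170.1379° = 2.969466 rad, β = (θ_goal − ψ) mod 360° = 211.3379° = 3.688541 rad.
Common terms: sin α = 0.171278, cos α = -0.985223, sin β = -0.520084, cos β = -0.854115, cos(α−β) = 0.752415, d² = 34.022812. Work in radians in the unit-radius frame; every candidate has L = ρ·(t + p + q).
LSL: p² = 2 + d² − 2cos(α−β) + 2d(sin α − sin β) = 42.583281; p = √p² = 6.525587; φ = atan2(cos β − cos α, d + sin α − sin β) = 0.020093 rad; t = (φ − α) mod 2π = 3.333812 rad, q = (β − φ) mod 2π = 3.668449 rad → L = 2.87·(3.333812 + 6.525587 + 3.668449) = 2.87·13.527848 = 38.824923 m
RSR: p² = 2 + d² − 2cos(α−β) + 2d(sin β − sin α) = 26.452684; p = √p² = 5.143217; φ = atan2(cos α − cos β, d − sin α + sin β) = -0.025494 rad; t = (α − φ) mod 2π = 2.994960 rad, q = (φ − β) mod 2π = 2.569150 rad → L = 2.87·(2.994960 + 5.143217 + 2.569150) = 2.87·10.707327 = 30.730028 m
LSR: p² = d² − 2 + 2cos(α−β) + 2d(sin α + sin β) = 29.458544; p = √p² = 5.427573; φ = atan2(−cos α − cos β, d + sin α + sin β) − atan2(−2, p) = 0.676655 rad; t = (φ − α) mod 2π = 3.990374 rad, q = (φ − β) mod 2π = 3.271299 rad → L = 2.87·(3.990374 + 5.427573 + 3.271299) = 2.87·12.689245 = 36.418134 m
RSL: p² = d² − 2 + 2cos(α−β) − 2d(sin α + sin β) = 37.596740; p = √p² = 6.131618; φ = atan2(cos α + cos β, d − sin α − sin β) − atan2(2, p) = -0.604500 rad; t = (α − φ) mod 2π = 3.573966 rad, q = (β − φ) mod 2π = 4.293042 rad → L = 2.87·(3.573966 + 6.131618 + 4.293042) = 2.87·13.998626 = 40.176055 m
RLR: c = (6 − d² + 2cos(α−β) + 2d(sin α − sin β))/8 = -2.306585, |c| > 1 → infeasible
LRL: c = (6 − d² + 2cos(α−β) − 2d(sin α − sin β))/8 = -4.322910, |c| > 1 → infeasible
Shortest: RSR with L = 30.730028 m ≈ 30.7300 m
Convert RSR to answer units (arcs ×180/π): t = 2.994960·180/π = 171.5986°, p = ρ·p = 2.87·5.143217 = 14.7610 m, q = 2.569150·180/π = 147.2014°, L = 30.7300 m.

RSR: t = 171.5986°, p = 14.7610 m, q = 147.2014°, L = 30.7300 m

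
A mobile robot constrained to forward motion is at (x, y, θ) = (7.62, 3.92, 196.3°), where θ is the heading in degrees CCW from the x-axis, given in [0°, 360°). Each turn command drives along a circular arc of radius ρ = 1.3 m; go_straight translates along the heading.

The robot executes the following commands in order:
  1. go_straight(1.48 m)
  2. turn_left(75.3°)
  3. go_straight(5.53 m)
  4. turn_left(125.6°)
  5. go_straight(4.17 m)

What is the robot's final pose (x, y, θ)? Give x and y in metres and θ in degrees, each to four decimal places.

(10.8263, -1.7853, 37.2000°)

set_pose: (x, y, θ) = (7.6200, 3.9200, 196.3000°), ρ = 1.3
go_straight(1.48): x += 1.48·cos θ, y += 1.48·sin θ → (6.1995, 3.5046, 196.3000°)
turn_left(75.3°): centre at ρ to the left, rotate +75.3° → (5.2649, 2.2206, 271.6000°)
go_straight(5.53): x += 5.53·cos θ, y += 5.53·sin θ → (5.4193, -3.3073, 271.6000°)
turn_left(125.6°): centre at ρ to the left, rotate +125.6° → (7.5047, -4.3065, 397.2000° ≡ 37.2000°)
go_straight(4.17): x += 4.17·cos θ, y += 4.17·sin θ → (10.8263, -1.7853, 37.2000°)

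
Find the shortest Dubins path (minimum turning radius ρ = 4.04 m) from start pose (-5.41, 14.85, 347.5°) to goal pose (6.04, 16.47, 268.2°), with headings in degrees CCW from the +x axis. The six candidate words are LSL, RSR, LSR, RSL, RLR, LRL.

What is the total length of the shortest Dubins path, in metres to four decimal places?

Let ψ = atan2(Δy, Δx) = atan2(1.62, 11.45) = 8.0530° be the start→goal bearing.
Normalize: d = |goal − start| / ρ = 11.564035/4.04 = 2.862385, α = (θ_start − ψ) mod 360° = 339.4470° = 5.924467 rad, β = (θ_goal − ψ) mod 360° = 260.1470° = 4.540421 rad.
Common terms: sin α = -0.351074, cos α = 0.936348, sin β = -0.985250, cos β = -0.171121, cos(α−β) = 0.185667, d² = 8.193247. Work in radians in the unit-radius frame; every candidate has L = ρ·(t + p + q).
LSL: p² = 2 + d² − 2cos(α−β) + 2d(sin α − sin β) = 13.452424; p = √p² = 3.667755; φ = atan2(cos β − cos α, d + sin α − sin β) = -0.306735 rad; t = (φ − α) mod 2π = 0.051983 rad, q = (β − φ) mod 2π = 4.847156 rad → L = 4.04·(0.051983 + 3.667755 + 4.847156) = 4.04·8.566894 = 34.610251 m
RSR: p² = 2 + d² − 2cos(α−β) + 2d(sin β − sin α) = 6.191403; p = √p² = 2.488253; φ = atan2(cos α − cos β, d − sin α + sin β) = 0.461262 rad; t = (α − φ) mod 2π = 5.463205 rad, q = (φ − β) mod 2π = 2.204027 rad → L = 4.04·(5.463205 + 2.488253 + 2.204027) = 4.04·10.155484 = 41.028157 m
LSR: p² = d² − 2 + 2cos(α−β) + 2d(sin α + sin β) = -1.085567 < 0 → infeasible
RSL: p² = d² − 2 + 2cos(α−β) − 2d(sin α + sin β) = 14.214728; p = √p² = 3.770242; φ = atan2(cos α + cos β, d − sin α − sin β) − atan2(2, p) = -0.307451 rad; t = (α − φ) mod 2π = 6.231919 rad, q = (β − φ) mod 2π = 4.847872 rad → L = 4.04·(6.231919 + 3.770242 + 4.847872) = 4.04·14.850033 = 59.994135 m
RLR: c = (6 − d² + 2cos(α−β) + 2d(sin α − sin β))/8 = 0.226075; p = 2π − arccos c = 4.940435 rad; φ = atan2(cos α − cos β, d − sin α + sin β) = 0.461262 rad; t = (α − φ + p/2) mod 2π = 1.650237 rad, q = (α − β − t + p) mod 2π = 4.674244 rad → L = 4.04·(1.650237 + 4.940435 + 4.674244) = 4.04·11.264916 = 45.510261 m
LRL: c = (6 − d² + 2cos(α−β) − 2d(sin α − sin β))/8 = -0.681553; p = 2π − arccos c = 3.962506 rad; φ = atan2(cos β − cos α, d + sin α − sin β) = -0.306735 rad; t = (φ − α + p/2) mod 2π = 2.033236 rad, q = (β − α − t + p) mod 2π = 0.545224 rad → L = 4.04·(2.033236 + 3.962506 + 0.545224) = 4.04·6.540966 = 26.425503 m
Shortest: LRL with L = 26.425503 m ≈ 26.4255 m

26.4255 m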